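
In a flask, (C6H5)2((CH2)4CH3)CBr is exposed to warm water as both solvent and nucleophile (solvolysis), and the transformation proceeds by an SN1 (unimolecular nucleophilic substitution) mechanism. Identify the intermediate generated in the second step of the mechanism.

Step 1: Ionisation: the C–Br σ-bond cleaves heterolytically; both bonding electrons depart with Br⁻, leaving a tertiary carbocation at the α-carbon.
Step 2: Nucleophilic capture: the oxygen of H2O bonds to the cationic carbon, producing an oxonium-ion intermediate.
After step 2 the species present is an oxonium ion.

oxonium ion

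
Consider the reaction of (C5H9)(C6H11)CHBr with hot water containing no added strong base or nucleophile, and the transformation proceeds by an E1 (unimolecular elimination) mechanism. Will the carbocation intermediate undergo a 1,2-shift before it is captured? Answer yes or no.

The first-formed carbocation is secondary.
The adjacent cyclohexyl carbon already bears 2 other carbon substituents and has a hydrogen to migrate; after a 1,2-hydride shift from that carbon the positive charge sits on a tertiary centre.
Tertiary is more stable than secondary, so the shift occurs.

yes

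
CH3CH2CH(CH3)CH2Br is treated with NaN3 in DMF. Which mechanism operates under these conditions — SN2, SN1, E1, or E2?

Conditions: a primary substrate with a strong nucleophile in the polar aprotic solvent DMF.
These conditions are the textbook signature of the SN2 pathway.
An unhindered substrate with a strong nucleophile in a polar aprotic solvent favours one-step backside displacement.

SN2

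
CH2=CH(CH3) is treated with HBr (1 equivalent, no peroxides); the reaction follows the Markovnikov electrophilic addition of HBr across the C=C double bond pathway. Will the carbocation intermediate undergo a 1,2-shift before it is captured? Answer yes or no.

no

The first-formed carbocation is secondary.
No single 1,2-shift to an adjacent carbon would produce a more-substituted cation than the one already present, so no rearrangement occurs.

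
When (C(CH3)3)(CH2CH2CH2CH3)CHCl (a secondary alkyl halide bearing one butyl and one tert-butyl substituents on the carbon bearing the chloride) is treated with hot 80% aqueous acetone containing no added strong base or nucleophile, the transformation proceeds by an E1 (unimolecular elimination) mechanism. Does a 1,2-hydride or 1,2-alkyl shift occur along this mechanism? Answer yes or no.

yes

The first-formed carbocation is secondary.
The adjacent tert-butyl carbon has no hydrogen but bears methyl groups; migration of one methyl with its bonding pair (a 1,2-methyl shift) places the charge on a tertiary centre.
Tertiary is more stable than secondary, so the shift occurs.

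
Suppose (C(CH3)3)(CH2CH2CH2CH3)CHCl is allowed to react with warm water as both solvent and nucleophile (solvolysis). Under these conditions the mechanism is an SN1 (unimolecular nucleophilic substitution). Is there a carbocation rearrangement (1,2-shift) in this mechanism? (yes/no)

yes

The first-formed carbocation is secondary.
The adjacent tert-butyl carbon has no hydrogen but bears methyl groups; migration of one methyl with its bonding pair (a 1,2-methyl shift) places the charge on a tertiary centre.
Tertiary is more stable than secondary, so the shift occurs.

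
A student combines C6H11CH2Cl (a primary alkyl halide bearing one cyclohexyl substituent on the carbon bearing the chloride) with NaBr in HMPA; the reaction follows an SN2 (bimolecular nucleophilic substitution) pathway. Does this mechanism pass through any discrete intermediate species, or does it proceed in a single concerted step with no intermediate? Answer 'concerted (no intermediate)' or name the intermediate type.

concerted (no intermediate)

Br⁻ attacks the back face of the α-carbon while Cl⁻ departs with the C–Cl bonding pair — a single concerted displacement through a pentacoordinate transition state.
All bond changes occur in one transition state; no discrete intermediate is formed.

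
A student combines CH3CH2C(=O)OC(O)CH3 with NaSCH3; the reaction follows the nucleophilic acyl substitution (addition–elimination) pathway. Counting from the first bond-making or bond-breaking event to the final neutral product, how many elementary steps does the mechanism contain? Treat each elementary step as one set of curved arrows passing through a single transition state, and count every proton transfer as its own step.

2

Step 1: A lone pair on the S of CH3S⁻ attacks the electrophilic acyl carbon; the π(C=O) electrons move onto oxygen, giving a tetrahedral intermediate.
Step 2: Elimination step: re-formation of the carbonyl π bond drives out CH3CO2⁻, giving the new acyl compound.
Total: 2 elementary steps.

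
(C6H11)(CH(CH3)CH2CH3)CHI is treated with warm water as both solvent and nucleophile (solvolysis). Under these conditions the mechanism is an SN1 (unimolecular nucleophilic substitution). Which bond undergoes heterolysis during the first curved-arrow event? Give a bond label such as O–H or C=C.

C–I

Step 1: Unassisted departure of I⁻ (taking the C–I bonding pair) generates a secondary carbocation.
The bond broken in this step is the C–I bond.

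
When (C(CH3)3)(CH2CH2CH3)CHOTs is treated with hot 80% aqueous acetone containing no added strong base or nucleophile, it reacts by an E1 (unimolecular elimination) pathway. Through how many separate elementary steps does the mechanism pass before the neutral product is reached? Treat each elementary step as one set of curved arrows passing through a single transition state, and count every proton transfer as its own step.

3

Step 1: Unassisted departure of TsO⁻ (taking the C–O bonding pair) generates a secondary carbocation.
Step 2: A 1,2-methyl shift from the adjacent tert-butyl carbon moves the positive charge from the secondary centre to an adjacent carbon, generating a more stable tertiary carbocation.
Step 3: A weak base (a water molecule from the solvent) removes a proton from a carbon adjacent to the cationic centre; the electrons of that C–H bond become the new π(C=C) bond, giving the alkene.
Total: 3 elementary steps.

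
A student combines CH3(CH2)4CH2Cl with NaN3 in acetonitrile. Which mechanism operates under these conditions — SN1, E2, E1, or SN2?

Conditions: a primary substrate with a strong nucleophile in the polar aprotic solvent acetonitrile.
These conditions are the textbook signature of the SN2 pathway.
An unhindered substrate with a strong nucleophile in a polar aprotic solvent favours one-step backside displacement.

SN2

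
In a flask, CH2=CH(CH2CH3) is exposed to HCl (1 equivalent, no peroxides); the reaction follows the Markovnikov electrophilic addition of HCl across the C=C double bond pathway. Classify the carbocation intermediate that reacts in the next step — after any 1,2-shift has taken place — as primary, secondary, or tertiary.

secondary

Step 1: Protonation of the alkene by HCl: the π bond acts as the nucleophile and picks up H⁺, giving the more stable (Markovnikov) secondary carbocation. The H–Cl bond breaks heterolytically, releasing Cl⁻.
No single 1,2-shift to an adjacent carbon would give a more-substituted cation, so no rearrangement occurs.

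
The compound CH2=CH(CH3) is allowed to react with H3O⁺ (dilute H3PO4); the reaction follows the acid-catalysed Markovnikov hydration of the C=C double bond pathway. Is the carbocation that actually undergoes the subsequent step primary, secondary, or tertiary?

secondary

Step 1: Protonation of the alkene by H3O⁺: the π bond acts as the nucleophile and picks up H⁺, giving the more stable (Markovnikov) secondary carbocation. H2O is released.
No single 1,2-shift to an adjacent carbon would give a more-substituted cation, so no rearrangement occurs.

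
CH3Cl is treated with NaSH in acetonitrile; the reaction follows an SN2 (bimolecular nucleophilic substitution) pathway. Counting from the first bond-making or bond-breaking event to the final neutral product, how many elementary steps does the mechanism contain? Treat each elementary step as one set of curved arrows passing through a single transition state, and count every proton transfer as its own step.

Step 1: HS⁻ attacks the back face of the α-carbon while Cl⁻ departs with the C–Cl bonding pair — a single concerted displacement through a pentacoordinate transition state.
Total: 1 elementary step.

1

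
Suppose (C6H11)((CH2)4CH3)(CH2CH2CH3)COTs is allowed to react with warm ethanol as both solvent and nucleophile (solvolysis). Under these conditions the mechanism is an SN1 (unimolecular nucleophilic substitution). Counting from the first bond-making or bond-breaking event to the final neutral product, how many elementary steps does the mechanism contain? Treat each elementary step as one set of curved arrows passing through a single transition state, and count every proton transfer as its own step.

Step 1: The C–O bond breaks with both electrons going to the tosylate; TsO⁻ leaves and a tertiary carbocation remains.
(No 1,2-shift: no single shift to an adjacent carbon would give a more stable cation.)
Step 2: A lone pair on the oxygen of CH3CH2OH attacks the carbocation, forming a new C–O σ-bond and an oxonium ion.
Step 3: Deprotonation of the oxonium oxygen by solvent ethanol yields the neutral ether.
Total: 3 elementary steps.

3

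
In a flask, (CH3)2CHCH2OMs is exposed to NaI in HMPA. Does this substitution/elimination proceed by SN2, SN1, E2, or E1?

SN2

Conditions: a primary substrate with a strong nucleophile in the polar aprotic solvent HMPA.
These conditions are the textbook signature of the SN2 pathway.
An unhindered substrate with a strong nucleophile in a polar aprotic solvent favours one-step backside displacement.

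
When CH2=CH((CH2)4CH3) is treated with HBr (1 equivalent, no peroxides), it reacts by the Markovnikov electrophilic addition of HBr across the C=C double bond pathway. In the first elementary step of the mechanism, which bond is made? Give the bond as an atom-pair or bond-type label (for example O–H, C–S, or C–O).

Step 1: The π electrons of the C=C bond attack a proton of HBr; Markovnikov addition places the new C–H on the less-substituted alkene carbon, so the positive charge ends up on the more-substituted carbon — a secondary carbocation. The H–Br bond breaks heterolytically, releasing Br⁻.
The bond formed in this step is the C–H bond.

C–H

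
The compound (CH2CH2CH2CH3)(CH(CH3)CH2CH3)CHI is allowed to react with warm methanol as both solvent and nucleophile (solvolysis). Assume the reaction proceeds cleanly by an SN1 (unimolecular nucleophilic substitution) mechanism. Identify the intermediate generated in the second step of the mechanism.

Step 1: The C–I bond breaks with both electrons going to the iodide; I⁻ leaves and a secondary carbocation remains.
Step 2: A hydride (H with its bonding pair) migrates from the adjacent sec-butyl carbon to the cationic centre — a 1,2-hydride shift — upgrading the secondary cation to a tertiary one.
After step 2 the species present is a tertiary carbocation.

tertiary carbocation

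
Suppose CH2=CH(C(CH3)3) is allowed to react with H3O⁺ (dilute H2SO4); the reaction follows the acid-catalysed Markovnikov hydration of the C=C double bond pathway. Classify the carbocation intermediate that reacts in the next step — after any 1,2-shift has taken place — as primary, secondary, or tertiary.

tertiary

Step 1: The π electrons of the C=C bond attack a proton of H3O⁺; Markovnikov addition places the new C–H on the less-substituted alkene carbon, so the positive charge ends up on the more-substituted carbon — a secondary carbocation. H2O is released.
Step 2: Carbocation rearrangement: a 1,2-methyl shift from the adjacent tert-butyl carbon converts the initially-formed secondary cation into the more stable tertiary cation.
The cation rearranges from secondary to tertiary via a 1,2-methyl shift from the adjacent tert-butyl carbon; the tertiary cation is what reacts next.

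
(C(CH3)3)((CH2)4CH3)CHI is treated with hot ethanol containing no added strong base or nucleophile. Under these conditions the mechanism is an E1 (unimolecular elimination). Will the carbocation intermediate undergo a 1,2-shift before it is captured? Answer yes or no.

yes

The first-formed carbocation is secondary.
The adjacent tert-butyl carbon has no hydrogen but bears methyl groups; migration of one methyl with its bonding pair (a 1,2-methyl shift) places the charge on a tertiary centre.
Tertiary is more stable than secondary, so the shift occurs.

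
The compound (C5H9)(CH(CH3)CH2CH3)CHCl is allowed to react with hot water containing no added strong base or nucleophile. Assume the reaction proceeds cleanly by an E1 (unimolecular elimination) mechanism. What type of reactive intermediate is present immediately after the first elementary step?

Step 1: Unassisted departure of Cl⁻ (taking the C–Cl bonding pair) generates a secondary carbocation.
After step 1 the species present is a secondary carbocation.

secondary carbocation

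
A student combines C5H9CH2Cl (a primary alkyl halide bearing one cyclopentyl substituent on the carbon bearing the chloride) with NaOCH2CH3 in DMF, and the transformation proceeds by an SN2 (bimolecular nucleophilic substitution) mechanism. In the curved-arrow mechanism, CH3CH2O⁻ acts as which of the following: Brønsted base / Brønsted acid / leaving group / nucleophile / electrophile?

Step 1: The ethoxide nucleophile donates a lone pair from O to the α-carbon in a backside attack; simultaneously the C–Cl σ-bond breaks and both of its electrons leave with Cl⁻. One concerted step with inversion of configuration.
CH3CH2O⁻ donates an electron pair to form a new σ-bond to carbon — it is the nucleophile.

nucleophile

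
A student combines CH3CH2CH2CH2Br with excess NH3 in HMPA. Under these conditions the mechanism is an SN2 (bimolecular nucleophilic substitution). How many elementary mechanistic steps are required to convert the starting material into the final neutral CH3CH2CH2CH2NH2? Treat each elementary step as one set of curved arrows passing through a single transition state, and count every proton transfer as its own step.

Step 1: A lone pair on the N of NH3 attacks the α-carbon from the back side while the C–Br bond breaks; both bonding electrons leave with Br⁻. The product of this concerted step is an alkylammonium ion.
Step 2: A second equivalent of NH3 removes a proton from the N, giving the neutral product.
Total: 2 elementary steps.

2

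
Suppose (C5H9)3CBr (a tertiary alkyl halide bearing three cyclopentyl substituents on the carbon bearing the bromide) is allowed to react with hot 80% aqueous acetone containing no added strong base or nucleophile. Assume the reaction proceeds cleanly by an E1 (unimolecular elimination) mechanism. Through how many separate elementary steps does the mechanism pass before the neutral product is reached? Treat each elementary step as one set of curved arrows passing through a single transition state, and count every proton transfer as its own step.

2

Step 1: Rate-determining heterolysis of the C–Br bond gives Br⁻ and a tertiary carbocation.
(No 1,2-shift: no single shift to an adjacent carbon would give a more stable cation.)
Step 2: A weak base (a water molecule from the solvent) removes a proton from a carbon adjacent to the cationic centre; the electrons of that C–H bond become the new π(C=C) bond, giving the alkene.
Total: 2 elementary steps.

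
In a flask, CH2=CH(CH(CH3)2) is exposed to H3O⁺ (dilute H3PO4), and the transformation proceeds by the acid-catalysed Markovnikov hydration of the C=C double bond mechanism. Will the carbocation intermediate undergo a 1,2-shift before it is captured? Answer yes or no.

yes

The first-formed carbocation is secondary.
The adjacent isopropyl carbon already bears 2 other carbon substituents and has a hydrogen to migrate; after a 1,2-hydride shift from that carbon the positive charge sits on a tertiary centre.
Tertiary is more stable than secondary, so the shift occurs.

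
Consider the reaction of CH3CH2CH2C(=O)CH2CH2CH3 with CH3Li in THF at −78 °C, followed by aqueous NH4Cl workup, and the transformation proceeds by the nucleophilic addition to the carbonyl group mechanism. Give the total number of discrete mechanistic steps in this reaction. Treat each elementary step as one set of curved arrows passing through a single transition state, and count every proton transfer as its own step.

2

Step 1: Nucleophilic addition: the carbanion-like carbon of CH3Li adds to the carbonyl carbon, pushing the π(C=O) electron pair onto oxygen and giving a tetrahedral alkoxide.
Step 2: Protonation of the alkoxide by aqueous NH4Cl workup furnishes an alcohol.
Total: 2 elementary steps.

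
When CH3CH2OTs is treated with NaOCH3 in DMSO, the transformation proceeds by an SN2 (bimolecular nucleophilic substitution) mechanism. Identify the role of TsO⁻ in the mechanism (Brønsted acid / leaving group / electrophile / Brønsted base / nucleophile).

Step 1: The methoxide nucleophile donates a lone pair from O to the α-carbon in a backside attack; simultaneously the C–O σ-bond breaks and both of its electrons leave with TsO⁻. One concerted step with inversion of configuration.
TsO⁻ departs with both electrons of the breaking σ-bond — that is the definition of a leaving group.

leaving group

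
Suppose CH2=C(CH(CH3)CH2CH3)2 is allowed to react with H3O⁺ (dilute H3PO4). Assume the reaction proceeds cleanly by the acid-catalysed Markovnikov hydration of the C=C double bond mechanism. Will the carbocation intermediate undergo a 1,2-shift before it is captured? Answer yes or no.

The first-formed carbocation is tertiary.
No single 1,2-shift to an adjacent carbon would produce a more-substituted cation than the one already present, so no rearrangement occurs.

no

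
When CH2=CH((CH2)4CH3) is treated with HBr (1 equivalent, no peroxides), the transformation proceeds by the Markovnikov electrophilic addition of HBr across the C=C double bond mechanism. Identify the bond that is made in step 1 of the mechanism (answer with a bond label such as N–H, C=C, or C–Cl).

Step 1: Protonation of the alkene by HBr: the π bond acts as the nucleophile and picks up H⁺, giving the more stable (Markovnikov) secondary carbocation. The H–Br bond breaks heterolytically, releasing Br⁻.
The bond formed in this step is the C–H bond.

C–H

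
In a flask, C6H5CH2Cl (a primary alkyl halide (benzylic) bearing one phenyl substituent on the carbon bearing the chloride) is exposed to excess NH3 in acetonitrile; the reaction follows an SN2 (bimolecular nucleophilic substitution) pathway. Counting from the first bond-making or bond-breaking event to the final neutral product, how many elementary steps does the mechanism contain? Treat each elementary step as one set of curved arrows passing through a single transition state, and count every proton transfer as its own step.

Step 1: A lone pair on the N of NH3 attacks the α-carbon from the back side while the C–Cl bond breaks; both bonding electrons leave with Cl⁻. The product of this concerted step is an alkylammonium ion.
Step 2: A second equivalent of NH3 removes a proton from the N, giving the neutral product.
Total: 2 elementary steps.

2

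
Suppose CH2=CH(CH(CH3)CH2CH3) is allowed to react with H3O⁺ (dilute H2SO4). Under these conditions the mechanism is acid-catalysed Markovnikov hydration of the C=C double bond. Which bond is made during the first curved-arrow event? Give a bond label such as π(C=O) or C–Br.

Step 1: Protonation of the alkene by H3O⁺: the π bond acts as the nucleophile and picks up H⁺, giving the more stable (Markovnikov) secondary carbocation. H2O is released.
The bond formed in this step is the C–H bond.

C–H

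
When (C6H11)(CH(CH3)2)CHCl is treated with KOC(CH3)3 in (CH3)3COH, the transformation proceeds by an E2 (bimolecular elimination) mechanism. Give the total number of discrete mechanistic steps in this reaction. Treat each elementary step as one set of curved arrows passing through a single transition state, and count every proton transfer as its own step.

Step 1: Concerted anti-periplanar elimination: (CH3)3CO⁻ abstracts a β-H while Cl⁻ leaves, and the C–H electrons become the new C=C π bond — all in a single transition state.
Total: 1 elementary step.

1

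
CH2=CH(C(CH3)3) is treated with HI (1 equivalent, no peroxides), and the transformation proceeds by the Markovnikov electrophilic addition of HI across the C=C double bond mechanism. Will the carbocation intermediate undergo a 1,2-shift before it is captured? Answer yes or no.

yes

The first-formed carbocation is secondary.
The adjacent tert-butyl carbon has no hydrogen but bears methyl groups; migration of one methyl with its bonding pair (a 1,2-methyl shift) places the charge on a tertiary centre.
Tertiary is more stable than secondary, so the shift occurs.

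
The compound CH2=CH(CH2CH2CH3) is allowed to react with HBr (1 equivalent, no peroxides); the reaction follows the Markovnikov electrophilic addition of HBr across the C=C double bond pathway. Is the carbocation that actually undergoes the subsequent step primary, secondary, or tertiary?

Step 1: Protonation of the alkene by HBr: the π bond acts as the nucleophile and picks up H⁺, giving the more stable (Markovnikov) secondary carbocation. The H–Br bond breaks heterolytically, releasing Br⁻.
No single 1,2-shift to an adjacent carbon would give a more-substituted cation, so no rearrangement occurs.

secondary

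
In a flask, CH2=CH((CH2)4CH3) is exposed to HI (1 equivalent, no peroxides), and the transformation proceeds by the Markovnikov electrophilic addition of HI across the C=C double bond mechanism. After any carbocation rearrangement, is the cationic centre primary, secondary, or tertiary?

secondary

Step 1: Protonation of the alkene by HI: the π bond acts as the nucleophile and picks up H⁺, giving the more stable (Markovnikov) secondary carbocation. The H–I bond breaks heterolytically, releasing I⁻.
No single 1,2-shift to an adjacent carbon would give a more-substituted cation, so no rearrangement occurs.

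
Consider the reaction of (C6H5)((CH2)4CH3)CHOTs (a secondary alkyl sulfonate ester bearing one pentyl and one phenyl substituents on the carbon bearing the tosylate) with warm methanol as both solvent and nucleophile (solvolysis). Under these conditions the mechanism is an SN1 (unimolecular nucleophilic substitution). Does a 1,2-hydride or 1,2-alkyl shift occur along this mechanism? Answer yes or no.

no

The first-formed carbocation is secondary.
No single 1,2-shift to an adjacent carbon would produce a more-substituted cation than the one already present, so no rearrangement occurs.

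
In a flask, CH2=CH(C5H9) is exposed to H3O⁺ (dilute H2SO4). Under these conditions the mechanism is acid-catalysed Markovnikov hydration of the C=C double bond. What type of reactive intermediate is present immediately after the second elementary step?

tertiary carbocation

Step 1: Protonation of the alkene by H3O⁺: the π bond acts as the nucleophile and picks up H⁺, giving the more stable (Markovnikov) secondary carbocation. H2O is released.
Step 2: A hydride (H with its bonding pair) migrates from the adjacent cyclopentyl carbon to the cationic centre — a 1,2-hydride shift — upgrading the secondary cation to a tertiary one.
After step 2 the species present is a tertiary carbocation.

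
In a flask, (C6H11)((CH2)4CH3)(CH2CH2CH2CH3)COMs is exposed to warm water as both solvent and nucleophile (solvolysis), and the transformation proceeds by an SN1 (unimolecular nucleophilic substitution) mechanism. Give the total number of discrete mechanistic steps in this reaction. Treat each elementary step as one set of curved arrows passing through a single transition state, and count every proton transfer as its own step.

3

Step 1: Unassisted departure of MsO⁻ (taking the C–O bonding pair) generates a tertiary carbocation.
(No 1,2-shift: no single shift to an adjacent carbon would give a more stable cation.)
Step 2: A lone pair on the oxygen of H2O attacks the carbocation, forming a new C–O σ-bond and an oxonium ion.
Step 3: Proton transfer from the O–H of the oxonium ion to a solvent molecule delivers the neutral alcohol.
Total: 3 elementary steps.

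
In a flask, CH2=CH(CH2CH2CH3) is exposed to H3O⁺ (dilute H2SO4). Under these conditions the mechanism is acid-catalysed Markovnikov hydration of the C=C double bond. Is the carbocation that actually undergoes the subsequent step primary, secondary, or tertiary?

secondary

Step 1: Protonation of the alkene by H3O⁺: the π bond acts as the nucleophile and picks up H⁺, giving the more stable (Markovnikov) secondary carbocation. H2O is released.
No single 1,2-shift to an adjacent carbon would give a more-substituted cation, so no rearrangement occurs.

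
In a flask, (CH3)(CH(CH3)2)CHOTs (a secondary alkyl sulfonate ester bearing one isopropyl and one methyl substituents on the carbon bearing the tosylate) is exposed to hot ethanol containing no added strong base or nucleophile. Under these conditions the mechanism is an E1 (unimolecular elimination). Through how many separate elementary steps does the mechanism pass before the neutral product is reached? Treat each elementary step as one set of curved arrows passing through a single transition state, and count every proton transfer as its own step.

Step 1: Rate-determining heterolysis of the C–O bond gives TsO⁻ and a secondary carbocation.
Step 2: A hydride (H with its bonding pair) migrates from the adjacent isopropyl carbon to the cationic centre — a 1,2-hydride shift — upgrading the secondary cation to a tertiary one.
Step 3: Loss of a β-proton to an ethanol molecule of the solvent: the C–H bonding pair collapses toward the cationic carbon to form the C=C π bond, yielding the alkene.
Total: 3 elementary steps.

3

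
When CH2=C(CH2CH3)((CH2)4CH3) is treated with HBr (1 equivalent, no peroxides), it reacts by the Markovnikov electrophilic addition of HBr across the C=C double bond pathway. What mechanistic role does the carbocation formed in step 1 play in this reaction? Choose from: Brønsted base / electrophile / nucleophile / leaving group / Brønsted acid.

electrophile

Step 2: Nucleophilic attack by Br⁻ on the carbocation completes the addition, giving R–Br.
The carbocation formed in step 1 accepts an electron pair into an empty or π* orbital — it is the electrophile.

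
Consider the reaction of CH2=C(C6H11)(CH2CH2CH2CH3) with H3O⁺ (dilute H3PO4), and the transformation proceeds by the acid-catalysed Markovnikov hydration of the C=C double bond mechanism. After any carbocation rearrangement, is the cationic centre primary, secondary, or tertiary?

tertiary

Step 1: The π electrons of the C=C bond attack a proton of H3O⁺; Markovnikov addition places the new C–H on the less-substituted alkene carbon, so the positive charge ends up on the more-substituted carbon — a tertiary carbocation. H2O is released.
No single 1,2-shift to an adjacent carbon would give a more-substituted cation, so no rearrangement occurs.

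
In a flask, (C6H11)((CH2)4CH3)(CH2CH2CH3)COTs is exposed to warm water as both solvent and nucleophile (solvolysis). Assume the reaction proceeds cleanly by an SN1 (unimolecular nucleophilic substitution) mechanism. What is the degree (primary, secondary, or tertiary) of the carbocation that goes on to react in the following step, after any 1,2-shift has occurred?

Step 1: Ionisation: the C–O σ-bond cleaves heterolytically; both bonding electrons depart with TsO⁻, leaving a tertiary carbocation at the α-carbon.
No single 1,2-shift to an adjacent carbon would give a more-substituted cation, so no rearrangement occurs.

tertiary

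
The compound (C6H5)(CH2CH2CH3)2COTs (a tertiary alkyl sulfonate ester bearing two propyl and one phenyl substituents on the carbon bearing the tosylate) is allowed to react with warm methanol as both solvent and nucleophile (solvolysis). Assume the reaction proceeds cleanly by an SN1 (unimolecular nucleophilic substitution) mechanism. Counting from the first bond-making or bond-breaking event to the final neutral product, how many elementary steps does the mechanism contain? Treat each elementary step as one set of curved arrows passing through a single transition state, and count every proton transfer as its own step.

3

Step 1: Rate-determining heterolysis of the C–O bond gives TsO⁻ and a tertiary carbocation.
(No 1,2-shift: no single shift to an adjacent carbon would give a more stable cation.)
Step 2: CH3OH donates an oxygen lone pair into the empty p orbital of the cation, giving a protonated ether (an oxonium ion).
Step 3: Deprotonation of the oxonium oxygen by solvent methanol yields the neutral ether.
Total: 3 elementary steps.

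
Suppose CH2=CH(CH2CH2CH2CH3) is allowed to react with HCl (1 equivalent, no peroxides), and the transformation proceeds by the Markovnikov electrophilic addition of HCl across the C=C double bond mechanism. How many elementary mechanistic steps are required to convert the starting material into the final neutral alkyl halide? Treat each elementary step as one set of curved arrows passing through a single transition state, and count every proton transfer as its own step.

Step 1: Electrophilic addition begins with the π(C=C) electrons forming a bond to the proton of HCl. Following Markovnikov's rule, the resulting cation is secondary. The H–Cl bond breaks heterolytically, releasing Cl⁻.
(No 1,2-shift: no single shift to an adjacent carbon would give a more stable cation.)
Step 2: Cl⁻ captures the cation: a lone pair on Cl⁻ fills the empty p orbital, producing the alkyl halide product.
Total: 2 elementary steps.

2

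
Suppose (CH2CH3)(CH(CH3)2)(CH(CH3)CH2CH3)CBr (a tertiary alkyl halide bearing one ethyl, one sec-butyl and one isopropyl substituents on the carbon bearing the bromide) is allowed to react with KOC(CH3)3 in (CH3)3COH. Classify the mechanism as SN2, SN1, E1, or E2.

Conditions: a strong/bulky base with a tertiary substrate bearing a β-hydrogen.
These conditions are the textbook signature of the E2 pathway.
A strong (often hindered) base removes a β-H in concert with loss of the leaving group — bimolecular elimination.

E2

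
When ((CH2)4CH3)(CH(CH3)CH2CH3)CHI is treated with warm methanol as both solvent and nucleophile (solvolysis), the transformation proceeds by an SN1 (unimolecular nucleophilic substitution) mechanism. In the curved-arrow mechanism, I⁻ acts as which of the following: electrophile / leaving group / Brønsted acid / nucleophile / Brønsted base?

Step 1: Ionisation: the C–I σ-bond cleaves heterolytically; both bonding electrons depart with I⁻, leaving a secondary carbocation at the α-carbon.
I⁻ departs with both electrons of the breaking σ-bond — that is the definition of a leaving group.

leaving group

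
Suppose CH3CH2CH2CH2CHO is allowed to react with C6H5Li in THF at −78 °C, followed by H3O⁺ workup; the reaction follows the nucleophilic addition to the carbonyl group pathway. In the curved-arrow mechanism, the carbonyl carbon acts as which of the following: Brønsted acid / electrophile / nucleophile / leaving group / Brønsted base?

Step 1: Nucleophilic addition: the carbanion-like carbon of C6H5Li adds to the carbonyl carbon, pushing the π(C=O) electron pair onto oxygen and giving a tetrahedral alkoxide.
The carbonyl carbon accepts an electron pair into an empty or π* orbital — it is the electrophile.

electrophile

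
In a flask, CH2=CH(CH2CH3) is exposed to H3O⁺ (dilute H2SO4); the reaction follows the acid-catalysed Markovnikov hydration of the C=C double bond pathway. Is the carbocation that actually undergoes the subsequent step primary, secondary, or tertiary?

secondary

Step 1: The π electrons of the C=C bond attack a proton of H3O⁺; Markovnikov addition places the new C–H on the less-substituted alkene carbon, so the positive charge ends up on the more-substituted carbon — a secondary carbocation. H2O is released.
No single 1,2-shift to an adjacent carbon would give a more-substituted cation, so no rearrangement occurs.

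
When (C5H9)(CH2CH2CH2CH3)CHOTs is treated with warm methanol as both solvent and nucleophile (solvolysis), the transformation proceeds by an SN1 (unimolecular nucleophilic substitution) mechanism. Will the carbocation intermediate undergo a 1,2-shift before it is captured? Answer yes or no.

The first-formed carbocation is secondary.
The adjacent cyclopentyl carbon already bears 2 other carbon substituents and has a hydrogen to migrate; after a 1,2-hydride shift from that carbon the positive charge sits on a tertiary centre.
Tertiary is more stable than secondary, so the shift occurs.

yes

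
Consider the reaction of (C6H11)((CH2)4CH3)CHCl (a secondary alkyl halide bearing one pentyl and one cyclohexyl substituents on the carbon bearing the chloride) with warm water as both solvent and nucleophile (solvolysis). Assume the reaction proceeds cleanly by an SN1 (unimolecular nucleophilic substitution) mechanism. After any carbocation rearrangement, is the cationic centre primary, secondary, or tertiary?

tertiary

Step 1: Rate-determining heterolysis of the C–Cl bond gives Cl⁻ and a secondary carbocation.
Step 2: Carbocation rearrangement: a 1,2-hydride shift from the adjacent cyclohexyl carbon converts the initially-formed secondary cation into the more stable tertiary cation.
The cation rearranges from secondary to tertiary via a 1,2-hydride shift from the adjacent cyclohexyl carbon; the tertiary cation is what reacts next.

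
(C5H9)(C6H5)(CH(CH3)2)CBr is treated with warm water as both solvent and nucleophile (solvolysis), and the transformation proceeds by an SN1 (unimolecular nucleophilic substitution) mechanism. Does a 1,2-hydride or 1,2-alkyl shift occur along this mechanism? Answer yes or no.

The first-formed carbocation is tertiary.
No single 1,2-shift to an adjacent carbon would produce a more-substituted cation than the one already present, so no rearrangement occurs.

no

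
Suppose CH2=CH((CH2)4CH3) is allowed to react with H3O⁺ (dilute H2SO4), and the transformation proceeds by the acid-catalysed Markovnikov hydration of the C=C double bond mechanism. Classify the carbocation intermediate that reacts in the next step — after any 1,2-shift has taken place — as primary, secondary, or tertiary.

secondary

Step 1: Electrophilic addition begins with the π(C=C) electrons forming a bond to the proton of H3O⁺. Following Markovnikov's rule, the resulting cation is secondary. H2O is released.
No single 1,2-shift to an adjacent carbon would give a more-substituted cation, so no rearrangement occurs.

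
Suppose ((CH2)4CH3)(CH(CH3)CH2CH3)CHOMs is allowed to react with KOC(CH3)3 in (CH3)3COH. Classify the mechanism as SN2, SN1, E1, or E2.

Conditions: a strong/bulky base with a secondary substrate bearing a β-hydrogen.
These conditions are the textbook signature of the E2 pathway.
A strong (often hindered) base removes a β-H in concert with loss of the leaving group — bimolecular elimination.

E2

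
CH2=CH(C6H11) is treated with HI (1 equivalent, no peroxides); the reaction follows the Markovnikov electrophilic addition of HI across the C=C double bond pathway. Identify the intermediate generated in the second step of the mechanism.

tertiary carbocation

Step 1: Protonation of the alkene by HI: the π bond acts as the nucleophile and picks up H⁺, giving the more stable (Markovnikov) secondary carbocation. The H–I bond breaks heterolytically, releasing I⁻.
Step 2: Carbocation rearrangement: a 1,2-hydride shift from the adjacent cyclohexyl carbon converts the initially-formed secondary cation into the more stable tertiary cation.
After step 2 the species present is a tertiary carbocation.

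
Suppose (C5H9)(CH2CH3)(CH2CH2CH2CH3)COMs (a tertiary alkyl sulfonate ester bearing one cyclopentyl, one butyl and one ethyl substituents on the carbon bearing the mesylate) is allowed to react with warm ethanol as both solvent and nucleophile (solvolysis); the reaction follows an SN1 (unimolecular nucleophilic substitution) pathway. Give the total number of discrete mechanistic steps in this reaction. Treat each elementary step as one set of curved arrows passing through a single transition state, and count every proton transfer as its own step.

3

Step 1: Unassisted departure of MsO⁻ (taking the C–O bonding pair) generates a tertiary carbocation.
(No 1,2-shift: no single shift to an adjacent carbon would give a more stable cation.)
Step 2: A lone pair on the oxygen of CH3CH2OH attacks the carbocation, forming a new C–O σ-bond and an oxonium ion.
Step 3: A second solvent molecule removes the proton on oxygen, giving the neutral ether product.
Total: 3 elementary steps.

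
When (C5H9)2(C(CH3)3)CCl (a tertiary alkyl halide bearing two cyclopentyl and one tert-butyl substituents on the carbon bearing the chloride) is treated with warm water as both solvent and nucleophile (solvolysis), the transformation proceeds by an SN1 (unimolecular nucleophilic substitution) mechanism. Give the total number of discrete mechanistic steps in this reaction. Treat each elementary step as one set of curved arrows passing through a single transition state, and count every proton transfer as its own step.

Step 1: Unassisted departure of Cl⁻ (taking the C–Cl bonding pair) generates a tertiary carbocation.
(No 1,2-shift: no single shift to an adjacent carbon would give a more stable cation.)
Step 2: H2O donates an oxygen lone pair into the empty p orbital of the cation, giving a protonated alcohol (an oxonium ion).
Step 3: Deprotonation of the oxonium oxygen by solvent water yields the neutral alcohol.
Total: 3 elementary steps.

3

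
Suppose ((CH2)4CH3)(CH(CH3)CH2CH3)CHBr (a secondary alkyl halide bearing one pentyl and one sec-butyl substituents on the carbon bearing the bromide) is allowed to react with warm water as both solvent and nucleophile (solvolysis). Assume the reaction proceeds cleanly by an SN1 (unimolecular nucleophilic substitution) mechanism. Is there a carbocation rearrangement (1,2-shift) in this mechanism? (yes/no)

yes

The first-formed carbocation is secondary.
The adjacent sec-butyl carbon already bears 2 other carbon substituents and has a hydrogen to migrate; after a 1,2-hydride shift from that carbon the positive charge sits on a tertiary centre.
Tertiary is more stable than secondary, so the shift occurs.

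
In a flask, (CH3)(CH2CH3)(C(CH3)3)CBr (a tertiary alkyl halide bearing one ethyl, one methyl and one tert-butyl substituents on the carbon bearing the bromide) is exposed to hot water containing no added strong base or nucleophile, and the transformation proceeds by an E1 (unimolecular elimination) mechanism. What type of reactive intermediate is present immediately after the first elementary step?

Step 1: Ionisation: the C–Br σ-bond cleaves heterolytically; both bonding electrons depart with Br⁻, leaving a tertiary carbocation at the α-carbon.
After step 1 the species present is a tertiary carbocation.

tertiary carbocation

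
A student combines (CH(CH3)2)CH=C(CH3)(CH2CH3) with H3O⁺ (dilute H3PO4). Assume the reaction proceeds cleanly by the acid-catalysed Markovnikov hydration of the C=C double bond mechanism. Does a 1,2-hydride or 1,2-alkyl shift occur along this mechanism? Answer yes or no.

The first-formed carbocation is tertiary.
No single 1,2-shift to an adjacent carbon would produce a more-substituted cation than the one already present, so no rearrangement occurs.

no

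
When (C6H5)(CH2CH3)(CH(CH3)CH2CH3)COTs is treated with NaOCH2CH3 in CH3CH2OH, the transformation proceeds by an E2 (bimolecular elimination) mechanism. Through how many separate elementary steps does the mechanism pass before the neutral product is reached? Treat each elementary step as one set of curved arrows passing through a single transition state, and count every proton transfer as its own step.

1

Step 1: The strong base CH3CH2O⁻ removes a β-hydrogen; in the same concerted event the electrons of the breaking C–H bond form the new π(C=C) bond and the C–O σ-bond breaks, expelling TsO⁻. Anti-periplanar geometry; one transition state.
Total: 1 elementary step.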